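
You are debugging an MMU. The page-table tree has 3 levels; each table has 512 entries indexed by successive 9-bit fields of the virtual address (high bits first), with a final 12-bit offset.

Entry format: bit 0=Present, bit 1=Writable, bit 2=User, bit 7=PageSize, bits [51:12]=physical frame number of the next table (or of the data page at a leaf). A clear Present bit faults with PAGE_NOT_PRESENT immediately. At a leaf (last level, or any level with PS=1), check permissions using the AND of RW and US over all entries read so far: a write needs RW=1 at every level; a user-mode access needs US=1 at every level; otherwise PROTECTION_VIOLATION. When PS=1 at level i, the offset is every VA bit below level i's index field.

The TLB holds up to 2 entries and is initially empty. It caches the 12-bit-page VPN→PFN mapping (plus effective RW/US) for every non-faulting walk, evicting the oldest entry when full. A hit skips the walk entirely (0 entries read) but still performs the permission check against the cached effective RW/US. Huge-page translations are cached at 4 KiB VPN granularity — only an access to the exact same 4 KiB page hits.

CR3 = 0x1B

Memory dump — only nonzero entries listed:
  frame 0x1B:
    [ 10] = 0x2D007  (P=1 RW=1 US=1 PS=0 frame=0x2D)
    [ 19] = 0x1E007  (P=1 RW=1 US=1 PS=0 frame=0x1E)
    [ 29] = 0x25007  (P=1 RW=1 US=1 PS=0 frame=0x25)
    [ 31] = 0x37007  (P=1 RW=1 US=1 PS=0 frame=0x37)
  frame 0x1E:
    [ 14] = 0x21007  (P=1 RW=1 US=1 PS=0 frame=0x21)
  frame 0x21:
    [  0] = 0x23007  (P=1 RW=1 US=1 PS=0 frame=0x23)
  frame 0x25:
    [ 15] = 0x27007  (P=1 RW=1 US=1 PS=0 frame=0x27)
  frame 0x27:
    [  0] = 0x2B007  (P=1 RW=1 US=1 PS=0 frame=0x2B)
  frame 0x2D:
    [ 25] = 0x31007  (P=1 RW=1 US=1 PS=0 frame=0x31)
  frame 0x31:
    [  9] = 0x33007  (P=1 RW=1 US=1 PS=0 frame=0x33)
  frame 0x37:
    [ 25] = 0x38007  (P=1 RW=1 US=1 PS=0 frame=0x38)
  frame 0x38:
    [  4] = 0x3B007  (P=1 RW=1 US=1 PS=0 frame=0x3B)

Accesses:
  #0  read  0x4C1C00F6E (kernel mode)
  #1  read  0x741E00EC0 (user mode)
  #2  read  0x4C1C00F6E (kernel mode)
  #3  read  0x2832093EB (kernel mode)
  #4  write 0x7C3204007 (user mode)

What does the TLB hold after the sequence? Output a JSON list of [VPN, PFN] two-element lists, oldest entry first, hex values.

Trace:
#0 VA=0x4C1C00F6E (r,kernel):
  [0] read 0x1B idx=19: raw=0x1E007 flags P=1 W=1 U=1 S=0
  [1] read 0x1E idx=14: raw=0x21007 flags P=1 W=1 U=1 S=0
  [2] read 0x21 idx=0: raw=0x23007 flags P=1 W=1 U=1 S=0
  ⇒ phys 0x23F6E  [3 reads]
#1 VA=0x741E00EC0 (r,user):
  [0] read 0x1B idx=29: raw=0x25007 flags P=1 W=1 U=1 S=0
  [1] read 0x25 idx=15: raw=0x27007 flags P=1 W=1 U=1 S=0
  [2] read 0x27 idx=0: raw=0x2B007 flags P=1 W=1 U=1 S=0
  ⇒ phys 0x2BEC0  [3 reads]
#2 VA=0x4C1C00F6E (r,kernel):
  TLB hit vpn=0x4C1C00 → PA=0x23F6E
#3 VA=0x2832093EB (r,kernel):
  [0] read 0x1B idx=10: raw=0x2D007 flags P=1 W=1 U=1 S=0
  [1] read 0x2D idx=25: raw=0x31007 flags P=1 W=1 U=1 S=0
  [2] read 0x31 idx=9: raw=0x33007 flags P=1 W=1 U=1 S=0
  ⇒ phys 0x333EB  [3 reads]
#4 VA=0x7C3204007 (w,user):
  [0] read 0x1B idx=31: raw=0x37007 flags P=1 W=1 U=1 S=0
  [1] read 0x37 idx=25: raw=0x38007 flags P=1 W=1 U=1 S=0
  [2] read 0x38 idx=4: raw=0x3B007 flags P=1 W=1 U=1 S=0
  ⇒ phys 0x3B007  [3 reads]

TLB: [["0x283209", "0x33"], ["0x7C3204", "0x3B"]]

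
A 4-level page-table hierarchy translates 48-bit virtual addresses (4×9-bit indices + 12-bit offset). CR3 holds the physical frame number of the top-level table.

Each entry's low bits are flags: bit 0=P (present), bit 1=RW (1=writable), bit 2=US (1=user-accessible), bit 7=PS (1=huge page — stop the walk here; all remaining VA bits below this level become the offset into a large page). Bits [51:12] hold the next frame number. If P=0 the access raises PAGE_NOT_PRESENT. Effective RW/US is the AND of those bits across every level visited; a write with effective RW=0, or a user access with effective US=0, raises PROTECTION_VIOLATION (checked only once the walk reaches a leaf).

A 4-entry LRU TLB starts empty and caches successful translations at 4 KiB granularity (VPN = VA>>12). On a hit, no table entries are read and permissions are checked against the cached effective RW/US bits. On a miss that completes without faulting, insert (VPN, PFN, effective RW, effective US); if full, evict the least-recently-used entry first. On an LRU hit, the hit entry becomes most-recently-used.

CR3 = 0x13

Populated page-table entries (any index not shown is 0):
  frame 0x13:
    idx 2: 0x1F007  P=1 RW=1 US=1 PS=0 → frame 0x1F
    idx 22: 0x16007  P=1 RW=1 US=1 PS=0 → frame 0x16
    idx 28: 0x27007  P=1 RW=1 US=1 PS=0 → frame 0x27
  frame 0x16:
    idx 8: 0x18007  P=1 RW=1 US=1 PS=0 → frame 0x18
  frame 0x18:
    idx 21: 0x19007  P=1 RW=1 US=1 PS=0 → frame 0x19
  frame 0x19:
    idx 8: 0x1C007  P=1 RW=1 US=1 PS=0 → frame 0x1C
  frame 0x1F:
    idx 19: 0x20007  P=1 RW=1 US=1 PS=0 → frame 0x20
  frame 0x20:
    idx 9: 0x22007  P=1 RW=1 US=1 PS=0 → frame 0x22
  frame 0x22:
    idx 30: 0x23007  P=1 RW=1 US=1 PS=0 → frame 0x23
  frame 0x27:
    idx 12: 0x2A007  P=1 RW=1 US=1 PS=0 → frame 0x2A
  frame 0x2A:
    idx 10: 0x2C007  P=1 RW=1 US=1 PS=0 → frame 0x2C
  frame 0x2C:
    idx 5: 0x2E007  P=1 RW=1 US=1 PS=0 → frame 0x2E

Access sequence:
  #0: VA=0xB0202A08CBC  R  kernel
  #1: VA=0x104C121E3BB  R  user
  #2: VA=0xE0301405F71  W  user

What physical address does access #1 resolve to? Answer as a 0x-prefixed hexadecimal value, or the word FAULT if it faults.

Per-access translation:
#0 VA=0xB0202A08CBC (r,kernel):
  [0] read 0x13 idx=22: raw=0x16007 flags P=1 W=1 U=1 S=0
  [1] read 0x16 idx=8: raw=0x18007 flags P=1 W=1 U=1 S=0
  [2] read 0x18 idx=21: raw=0x19007 flags P=1 W=1 U=1 S=0
  [3] read 0x19 idx=8: raw=0x1C007 flags P=1 W=1 U=1 S=0
  → PA=0x1CCBC  (4 entries read)
#1 VA=0x104C121E3BB (r,user):
  [0] read 0x13 idx=2: raw=0x1F007 flags P=1 W=1 U=1 S=0
  [1] read 0x1F idx=19: raw=0x20007 flags P=1 W=1 U=1 S=0
  [2] read 0x20 idx=9: raw=0x22007 flags P=1 W=1 U=1 S=0
  [3] read 0x22 idx=30: raw=0x23007 flags P=1 W=1 U=1 S=0
  → PA=0x233BB  (4 entries read)
#2 VA=0xE0301405F71 (w,user):
  [0] read 0x13 idx=28: raw=0x27007 flags P=1 W=1 U=1 S=0
  [1] read 0x27 idx=12: raw=0x2A007 flags P=1 W=1 U=1 S=0
  [2] read 0x2A idx=10: raw=0x2C007 flags P=1 W=1 U=1 S=0
  [3] read 0x2C idx=5: raw=0x2E007 flags P=1 W=1 U=1 S=0
  → PA=0x2EF71  (4 entries read)

Access #1 PA: 0x233BB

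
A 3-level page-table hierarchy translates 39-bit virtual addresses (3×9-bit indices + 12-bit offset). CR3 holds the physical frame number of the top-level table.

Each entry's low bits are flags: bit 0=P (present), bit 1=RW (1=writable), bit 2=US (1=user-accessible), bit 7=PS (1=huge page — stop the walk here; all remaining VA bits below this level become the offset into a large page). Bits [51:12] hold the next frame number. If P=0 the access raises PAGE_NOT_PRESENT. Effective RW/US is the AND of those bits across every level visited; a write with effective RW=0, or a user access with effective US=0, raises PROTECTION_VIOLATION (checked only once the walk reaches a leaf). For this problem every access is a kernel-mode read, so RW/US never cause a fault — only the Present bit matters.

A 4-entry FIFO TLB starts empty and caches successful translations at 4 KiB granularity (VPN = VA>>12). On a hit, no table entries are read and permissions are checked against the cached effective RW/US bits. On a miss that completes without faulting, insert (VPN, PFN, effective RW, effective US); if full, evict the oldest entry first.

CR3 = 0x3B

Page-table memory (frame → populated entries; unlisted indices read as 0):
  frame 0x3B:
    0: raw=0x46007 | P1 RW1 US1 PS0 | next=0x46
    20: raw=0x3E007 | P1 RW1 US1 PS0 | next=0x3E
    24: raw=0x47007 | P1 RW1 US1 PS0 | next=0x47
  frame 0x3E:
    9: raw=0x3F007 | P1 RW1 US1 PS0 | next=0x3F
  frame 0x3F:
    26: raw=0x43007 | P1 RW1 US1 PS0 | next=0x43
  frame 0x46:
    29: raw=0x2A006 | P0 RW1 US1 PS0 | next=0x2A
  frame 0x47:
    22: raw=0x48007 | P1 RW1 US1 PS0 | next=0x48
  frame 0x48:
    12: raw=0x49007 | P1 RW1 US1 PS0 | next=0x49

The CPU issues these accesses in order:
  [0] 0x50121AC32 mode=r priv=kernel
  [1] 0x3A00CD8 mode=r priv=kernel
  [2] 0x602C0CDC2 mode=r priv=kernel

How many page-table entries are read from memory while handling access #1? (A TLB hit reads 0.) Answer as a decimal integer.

Trace:
#0 VA=0x50121AC32 (r,kernel):
  L0: frame=0x3B idx=20 entry=0x3E007 [P=1 RW=1 US=1 PS=0]
  L1: frame=0x3E idx=9 entry=0x3F007 [P=1 RW=1 US=1 PS=0]
  L2: frame=0x3F idx=26 entry=0x43007 [P=1 RW=1 US=1 PS=0]
  ✓ 0x43C32  — 3 lookups
#1 VA=0x3A00CD8 (r,kernel):
  L0: frame=0x3B idx=0 entry=0x46007 [P=1 RW=1 US=1 PS=0]
  L1: frame=0x46 idx=29 entry=0x2A006 [P=0 RW=1 US=1 PS=0]
  ✗ PAGE_NOT_PRESENT  [2 reads]
#2 VA=0x602C0CDC2 (r,kernel):
  L0: frame=0x3B idx=24 entry=0x47007 [P=1 RW=1 US=1 PS=0]
  L1: frame=0x47 idx=22 entry=0x48007 [P=1 RW=1 US=1 PS=0]
  L2: frame=0x48 idx=12 entry=0x49007 [P=1 RW=1 US=1 PS=0]
  ✓ 0x49DC2  — 3 lookups

Entries read for #1: 2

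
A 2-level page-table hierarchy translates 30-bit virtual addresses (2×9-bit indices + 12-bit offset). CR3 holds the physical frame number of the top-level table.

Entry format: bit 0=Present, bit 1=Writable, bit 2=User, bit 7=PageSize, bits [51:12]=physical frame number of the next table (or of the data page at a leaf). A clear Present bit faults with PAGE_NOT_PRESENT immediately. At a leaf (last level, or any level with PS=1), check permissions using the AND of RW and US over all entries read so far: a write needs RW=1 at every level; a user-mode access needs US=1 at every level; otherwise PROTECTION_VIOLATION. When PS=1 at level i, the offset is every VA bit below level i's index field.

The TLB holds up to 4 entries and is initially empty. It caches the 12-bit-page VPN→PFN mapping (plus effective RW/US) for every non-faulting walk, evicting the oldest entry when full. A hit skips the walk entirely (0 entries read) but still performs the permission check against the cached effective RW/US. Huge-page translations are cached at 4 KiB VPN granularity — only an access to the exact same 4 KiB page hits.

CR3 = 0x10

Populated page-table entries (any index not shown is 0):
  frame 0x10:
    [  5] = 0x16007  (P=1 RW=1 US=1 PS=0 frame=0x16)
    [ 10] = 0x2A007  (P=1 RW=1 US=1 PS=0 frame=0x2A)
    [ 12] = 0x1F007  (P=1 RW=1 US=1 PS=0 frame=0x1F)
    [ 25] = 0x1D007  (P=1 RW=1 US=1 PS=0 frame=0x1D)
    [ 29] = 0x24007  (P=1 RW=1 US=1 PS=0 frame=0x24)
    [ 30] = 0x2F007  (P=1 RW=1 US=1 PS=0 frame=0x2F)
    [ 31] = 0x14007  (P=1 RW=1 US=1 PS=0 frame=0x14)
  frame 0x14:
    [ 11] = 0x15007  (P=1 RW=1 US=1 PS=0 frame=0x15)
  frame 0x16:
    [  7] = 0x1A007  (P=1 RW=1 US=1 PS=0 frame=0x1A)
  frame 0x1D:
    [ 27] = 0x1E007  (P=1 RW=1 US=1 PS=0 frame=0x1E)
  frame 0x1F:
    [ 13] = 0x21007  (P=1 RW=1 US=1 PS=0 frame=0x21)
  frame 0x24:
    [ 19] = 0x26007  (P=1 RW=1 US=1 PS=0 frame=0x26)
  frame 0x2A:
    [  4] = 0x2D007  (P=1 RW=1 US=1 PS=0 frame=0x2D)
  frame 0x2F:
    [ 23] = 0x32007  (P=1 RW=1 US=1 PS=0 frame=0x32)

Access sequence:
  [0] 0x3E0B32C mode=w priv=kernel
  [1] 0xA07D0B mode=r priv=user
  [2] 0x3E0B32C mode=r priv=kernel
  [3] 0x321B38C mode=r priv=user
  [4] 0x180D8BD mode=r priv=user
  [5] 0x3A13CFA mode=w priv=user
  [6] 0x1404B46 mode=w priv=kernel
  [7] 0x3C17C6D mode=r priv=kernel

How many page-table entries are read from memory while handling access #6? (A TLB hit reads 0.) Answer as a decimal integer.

Trace:
#0 VA=0x3E0B32C (w,kernel):
  lvl0: tbl 0x10, slot 31 ⇒ 0x14007 (P1/RW1/US1/PS0)
  lvl1: tbl 0x14, slot 11 ⇒ 0x15007 (P1/RW1/US1/PS0)
  → PA=0x1532C  (2 entries read)
#1 VA=0xA07D0B (r,user):
  lvl0: tbl 0x10, slot 5 ⇒ 0x16007 (P1/RW1/US1/PS0)
  lvl1: tbl 0x16, slot 7 ⇒ 0x1A007 (P1/RW1/US1/PS0)
  → PA=0x1AD0B  (2 entries read)
#2 VA=0x3E0B32C (r,kernel):
  TLB hit vpn=0x3E0B → PA=0x1532C
#3 VA=0x321B38C (r,user):
  lvl0: tbl 0x10, slot 25 ⇒ 0x1D007 (P1/RW1/US1/PS0)
  lvl1: tbl 0x1D, slot 27 ⇒ 0x1E007 (P1/RW1/US1/PS0)
  → PA=0x1E38C  (2 entries read)
#4 VA=0x180D8BD (r,user):
  lvl0: tbl 0x10, slot 12 ⇒ 0x1F007 (P1/RW1/US1/PS0)
  lvl1: tbl 0x1F, slot 13 ⇒ 0x21007 (P1/RW1/US1/PS0)
  → PA=0x218BD  (2 entries read)
#5 VA=0x3A13CFA (w,user):
  lvl0: tbl 0x10, slot 29 ⇒ 0x24007 (P1/RW1/US1/PS0)
  lvl1: tbl 0x24, slot 19 ⇒ 0x26007 (P1/RW1/US1/PS0)
  → PA=0x26CFA  (2 entries read)
#6 VA=0x1404B46 (w,kernel):
  lvl0: tbl 0x10, slot 10 ⇒ 0x2A007 (P1/RW1/US1/PS0)
  lvl1: tbl 0x2A, slot 4 ⇒ 0x2D007 (P1/RW1/US1/PS0)
  → PA=0x2DB46  (2 entries read)
#7 VA=0x3C17C6D (r,kernel):
  lvl0: tbl 0x10, slot 30 ⇒ 0x2F007 (P1/RW1/US1/PS0)
  lvl1: tbl 0x2F, slot 23 ⇒ 0x32007 (P1/RW1/US1/PS0)
  → PA=0x32C6D  (2 entries read)

Entries read for #6: 2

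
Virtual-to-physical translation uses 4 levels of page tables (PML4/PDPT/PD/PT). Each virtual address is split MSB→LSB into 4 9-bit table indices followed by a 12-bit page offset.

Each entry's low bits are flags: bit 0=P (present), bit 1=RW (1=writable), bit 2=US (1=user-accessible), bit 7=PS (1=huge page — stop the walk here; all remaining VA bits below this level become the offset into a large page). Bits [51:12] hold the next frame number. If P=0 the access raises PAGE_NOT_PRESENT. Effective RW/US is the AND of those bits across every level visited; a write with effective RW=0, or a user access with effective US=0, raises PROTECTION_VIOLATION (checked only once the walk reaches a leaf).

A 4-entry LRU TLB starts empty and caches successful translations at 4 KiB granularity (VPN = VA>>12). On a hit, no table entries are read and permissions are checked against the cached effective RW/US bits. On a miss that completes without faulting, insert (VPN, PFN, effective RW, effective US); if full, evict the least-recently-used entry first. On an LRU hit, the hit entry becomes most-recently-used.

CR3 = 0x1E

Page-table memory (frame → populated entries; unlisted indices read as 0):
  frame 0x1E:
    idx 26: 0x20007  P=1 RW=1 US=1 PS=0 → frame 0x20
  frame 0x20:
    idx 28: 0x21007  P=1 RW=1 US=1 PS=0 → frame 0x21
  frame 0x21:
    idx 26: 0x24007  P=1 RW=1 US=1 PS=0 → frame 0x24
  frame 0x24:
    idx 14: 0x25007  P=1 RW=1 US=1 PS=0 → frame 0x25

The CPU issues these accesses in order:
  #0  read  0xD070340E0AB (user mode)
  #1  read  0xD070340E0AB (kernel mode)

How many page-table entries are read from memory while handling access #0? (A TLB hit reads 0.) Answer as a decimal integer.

Per-access translation:
#0 VA=0xD070340E0AB (r,user):
  [0] read 0x1E idx=26: raw=0x20007 flags P=1 W=1 U=1 S=0
  [1] read 0x20 idx=28: raw=0x21007 flags P=1 W=1 U=1 S=0
  [2] read 0x21 idx=26: raw=0x24007 flags P=1 W=1 U=1 S=0
  [3] read 0x24 idx=14: raw=0x25007 flags P=1 W=1 U=1 S=0
  ⇒ phys 0x250AB  [4 reads]
#1 VA=0xD070340E0AB (r,kernel):
  TLB hit vpn=0xD070340E → PA=0x250AB

Entries read for #0: 4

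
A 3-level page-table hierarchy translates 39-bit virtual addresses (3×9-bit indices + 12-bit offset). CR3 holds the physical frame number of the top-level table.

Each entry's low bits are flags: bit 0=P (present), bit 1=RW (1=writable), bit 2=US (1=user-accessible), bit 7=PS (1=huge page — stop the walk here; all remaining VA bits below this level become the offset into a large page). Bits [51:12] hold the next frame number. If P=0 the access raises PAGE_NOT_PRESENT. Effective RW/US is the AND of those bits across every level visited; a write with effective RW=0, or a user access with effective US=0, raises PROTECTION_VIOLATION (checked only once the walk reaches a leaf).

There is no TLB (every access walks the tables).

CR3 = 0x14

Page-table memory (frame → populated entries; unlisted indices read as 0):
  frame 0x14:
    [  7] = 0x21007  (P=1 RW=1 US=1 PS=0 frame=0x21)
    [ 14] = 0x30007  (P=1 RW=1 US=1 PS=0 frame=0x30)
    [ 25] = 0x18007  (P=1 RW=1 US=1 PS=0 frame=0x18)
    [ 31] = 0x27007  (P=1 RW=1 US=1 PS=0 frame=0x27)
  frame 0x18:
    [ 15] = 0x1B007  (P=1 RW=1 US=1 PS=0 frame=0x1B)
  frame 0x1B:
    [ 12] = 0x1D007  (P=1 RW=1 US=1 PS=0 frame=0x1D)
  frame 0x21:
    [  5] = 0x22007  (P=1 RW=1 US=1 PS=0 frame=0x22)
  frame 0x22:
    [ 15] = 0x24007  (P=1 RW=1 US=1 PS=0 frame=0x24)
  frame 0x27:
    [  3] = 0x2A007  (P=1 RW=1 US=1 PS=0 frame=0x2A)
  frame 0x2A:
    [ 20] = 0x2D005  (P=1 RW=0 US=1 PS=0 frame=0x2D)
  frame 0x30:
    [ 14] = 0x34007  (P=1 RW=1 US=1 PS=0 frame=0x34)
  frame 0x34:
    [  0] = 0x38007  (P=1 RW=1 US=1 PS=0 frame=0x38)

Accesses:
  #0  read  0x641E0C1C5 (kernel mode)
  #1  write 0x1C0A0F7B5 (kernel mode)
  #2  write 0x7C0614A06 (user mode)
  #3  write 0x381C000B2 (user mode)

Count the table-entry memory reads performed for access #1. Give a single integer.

Per-access translation:
#0 VA=0x641E0C1C5 (r,kernel):
  L0: frame=0x14 idx=25 entry=0x18007 [P=1 RW=1 US=1 PS=0]
  L1: frame=0x18 idx=15 entry=0x1B007 [P=1 RW=1 US=1 PS=0]
  L2: frame=0x1B idx=12 entry=0x1D007 [P=1 RW=1 US=1 PS=0]
  ✓ 0x1D1C5  — 3 lookups
#1 VA=0x1C0A0F7B5 (w,kernel):
  L0: frame=0x14 idx=7 entry=0x21007 [P=1 RW=1 US=1 PS=0]
  L1: frame=0x21 idx=5 entry=0x22007 [P=1 RW=1 US=1 PS=0]
  L2: frame=0x22 idx=15 entry=0x24007 [P=1 RW=1 US=1 PS=0]
  ✓ 0x247B5  — 3 lookups
#2 VA=0x7C0614A06 (w,user):
  L0: frame=0x14 idx=31 entry=0x27007 [P=1 RW=1 US=1 PS=0]
  L1: frame=0x27 idx=3 entry=0x2A007 [P=1 RW=1 US=1 PS=0]
  L2: frame=0x2A idx=20 entry=0x2D005 [P=1 RW=0 US=1 PS=0]
  ✗ PROTECTION_VIOLATION  [3 reads]
#3 VA=0x381C000B2 (w,user):
  L0: frame=0x14 idx=14 entry=0x30007 [P=1 RW=1 US=1 PS=0]
  L1: frame=0x30 idx=14 entry=0x34007 [P=1 RW=1 US=1 PS=0]
  L2: frame=0x34 idx=0 entry=0x38007 [P=1 RW=1 US=1 PS=0]
  ✓ 0x380B2  — 3 lookups

Entries read for #1: 3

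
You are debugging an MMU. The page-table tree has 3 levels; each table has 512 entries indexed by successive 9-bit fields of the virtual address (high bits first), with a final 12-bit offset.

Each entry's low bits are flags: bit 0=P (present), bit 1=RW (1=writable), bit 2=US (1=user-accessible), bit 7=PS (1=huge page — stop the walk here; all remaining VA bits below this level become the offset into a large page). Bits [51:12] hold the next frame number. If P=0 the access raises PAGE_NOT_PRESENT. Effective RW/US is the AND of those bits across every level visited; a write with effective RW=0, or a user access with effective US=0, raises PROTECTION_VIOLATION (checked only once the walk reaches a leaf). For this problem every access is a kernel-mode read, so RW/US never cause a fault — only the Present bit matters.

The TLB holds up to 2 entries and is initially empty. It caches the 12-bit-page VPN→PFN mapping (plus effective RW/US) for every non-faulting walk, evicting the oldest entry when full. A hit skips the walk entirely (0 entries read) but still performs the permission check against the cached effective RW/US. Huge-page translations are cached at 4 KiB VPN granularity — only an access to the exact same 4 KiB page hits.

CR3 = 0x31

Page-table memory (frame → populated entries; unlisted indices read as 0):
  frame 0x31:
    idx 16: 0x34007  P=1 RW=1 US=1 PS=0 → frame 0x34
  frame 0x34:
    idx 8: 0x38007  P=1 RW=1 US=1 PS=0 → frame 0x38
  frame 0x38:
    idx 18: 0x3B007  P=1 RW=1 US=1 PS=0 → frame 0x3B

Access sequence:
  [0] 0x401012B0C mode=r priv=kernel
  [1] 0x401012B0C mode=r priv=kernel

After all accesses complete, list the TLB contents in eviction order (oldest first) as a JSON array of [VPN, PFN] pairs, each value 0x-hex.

Walk each access:
#0 VA=0x401012B0C (r,kernel):
  lvl0: tbl 0x31, slot 16 ⇒ 0x34007 (P1/RW1/US1/PS0)
  lvl1: tbl 0x34, slot 8 ⇒ 0x38007 (P1/RW1/US1/PS0)
  lvl2: tbl 0x38, slot 18 ⇒ 0x3B007 (P1/RW1/US1/PS0)
  ✓ 0x3BB0C  — 3 lookups
#1 VA=0x401012B0C (r,kernel):
  TLB hit vpn=0x401012 → PA=0x3BB0C

TLB: [["0x401012", "0x3B"]]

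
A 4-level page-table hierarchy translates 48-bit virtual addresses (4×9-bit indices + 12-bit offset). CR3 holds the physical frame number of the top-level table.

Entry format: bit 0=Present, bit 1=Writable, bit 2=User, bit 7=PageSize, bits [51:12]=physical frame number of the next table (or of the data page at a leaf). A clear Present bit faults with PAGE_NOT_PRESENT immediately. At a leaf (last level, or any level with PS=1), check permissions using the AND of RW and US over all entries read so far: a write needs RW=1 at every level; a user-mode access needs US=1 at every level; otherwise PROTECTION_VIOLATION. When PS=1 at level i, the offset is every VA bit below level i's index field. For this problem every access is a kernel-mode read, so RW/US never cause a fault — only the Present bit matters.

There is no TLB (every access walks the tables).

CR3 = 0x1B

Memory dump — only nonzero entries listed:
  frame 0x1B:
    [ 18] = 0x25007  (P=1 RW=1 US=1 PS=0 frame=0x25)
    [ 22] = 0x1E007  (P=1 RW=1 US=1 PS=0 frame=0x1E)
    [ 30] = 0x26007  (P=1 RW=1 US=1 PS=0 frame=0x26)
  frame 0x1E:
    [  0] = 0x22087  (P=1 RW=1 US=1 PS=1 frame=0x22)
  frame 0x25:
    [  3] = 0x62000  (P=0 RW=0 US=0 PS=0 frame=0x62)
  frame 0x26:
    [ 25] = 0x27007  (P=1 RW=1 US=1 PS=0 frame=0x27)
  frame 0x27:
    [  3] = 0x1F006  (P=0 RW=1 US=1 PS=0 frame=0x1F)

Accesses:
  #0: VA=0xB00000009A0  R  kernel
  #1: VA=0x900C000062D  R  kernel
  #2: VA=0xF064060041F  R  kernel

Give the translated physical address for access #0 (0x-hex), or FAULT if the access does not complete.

Trace:
#0 VA=0xB00000009A0 (r,kernel):
  L0 @0x1B[22] → 0x1E007  P=1,RW=1,US=1,PS=0
  L1 @0x1E[0] → 0x22087  P=1,RW=1,US=1,PS=1
  ✓ 0x229A0 (huge @L1)  — 2 lookups
#1 VA=0x900C000062D (r,kernel):
  L0 @0x1B[18] → 0x25007  P=1,RW=1,US=1,PS=0
  L1 @0x25[3] → 0x62000  P=0,RW=0,US=0,PS=0
  → PAGE_NOT_PRESENT  (2 entries read)
#2 VA=0xF064060041F (r,kernel):
  L0 @0x1B[30] → 0x26007  P=1,RW=1,US=1,PS=0
  L1 @0x26[25] → 0x27007  P=1,RW=1,US=1,PS=0
  L2 @0x27[3] → 0x1F006  P=0,RW=1,US=1,PS=0
  → PAGE_NOT_PRESENT  (3 entries read)

Access #0 PA: 0x229A0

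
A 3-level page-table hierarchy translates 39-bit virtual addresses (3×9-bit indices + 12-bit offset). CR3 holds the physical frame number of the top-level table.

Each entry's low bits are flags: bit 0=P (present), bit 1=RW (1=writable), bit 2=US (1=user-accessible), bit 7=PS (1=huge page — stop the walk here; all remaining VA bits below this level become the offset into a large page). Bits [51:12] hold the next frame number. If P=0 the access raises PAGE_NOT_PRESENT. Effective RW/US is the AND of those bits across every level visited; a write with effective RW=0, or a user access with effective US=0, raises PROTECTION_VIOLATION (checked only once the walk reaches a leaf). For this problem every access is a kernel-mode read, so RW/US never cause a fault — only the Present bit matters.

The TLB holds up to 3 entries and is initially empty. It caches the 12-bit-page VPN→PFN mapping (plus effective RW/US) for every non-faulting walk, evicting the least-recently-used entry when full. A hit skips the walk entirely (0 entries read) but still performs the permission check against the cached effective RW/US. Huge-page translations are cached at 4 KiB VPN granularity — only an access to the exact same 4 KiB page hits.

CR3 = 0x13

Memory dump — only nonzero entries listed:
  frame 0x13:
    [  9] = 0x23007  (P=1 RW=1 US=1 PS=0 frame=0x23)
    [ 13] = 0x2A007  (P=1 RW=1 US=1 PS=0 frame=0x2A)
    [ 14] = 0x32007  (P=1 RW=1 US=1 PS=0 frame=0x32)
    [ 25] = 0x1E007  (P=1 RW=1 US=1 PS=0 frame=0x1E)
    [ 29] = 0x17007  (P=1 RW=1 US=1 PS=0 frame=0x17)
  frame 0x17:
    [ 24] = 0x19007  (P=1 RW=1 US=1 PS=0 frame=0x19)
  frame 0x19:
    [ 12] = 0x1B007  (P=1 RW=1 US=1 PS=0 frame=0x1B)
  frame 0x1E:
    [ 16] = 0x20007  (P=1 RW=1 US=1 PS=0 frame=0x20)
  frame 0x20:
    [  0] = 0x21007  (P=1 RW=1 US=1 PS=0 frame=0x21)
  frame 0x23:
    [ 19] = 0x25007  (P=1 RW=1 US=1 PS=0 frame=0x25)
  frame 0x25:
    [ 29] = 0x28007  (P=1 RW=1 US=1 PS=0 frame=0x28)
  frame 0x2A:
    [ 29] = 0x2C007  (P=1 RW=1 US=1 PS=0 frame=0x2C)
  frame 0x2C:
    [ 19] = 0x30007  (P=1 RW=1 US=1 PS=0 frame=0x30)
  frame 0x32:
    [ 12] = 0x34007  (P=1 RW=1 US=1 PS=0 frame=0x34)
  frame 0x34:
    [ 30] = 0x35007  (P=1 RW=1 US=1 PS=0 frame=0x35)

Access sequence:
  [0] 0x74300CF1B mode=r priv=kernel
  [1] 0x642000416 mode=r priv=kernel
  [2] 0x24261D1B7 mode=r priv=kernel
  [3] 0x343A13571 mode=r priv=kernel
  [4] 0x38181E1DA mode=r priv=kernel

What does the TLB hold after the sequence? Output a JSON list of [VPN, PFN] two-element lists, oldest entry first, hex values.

Walk each access:
#0 VA=0x74300CF1B (r,kernel):
  L0 @0x13[29] → 0x17007  P=1,RW=1,US=1,PS=0
  L1 @0x17[24] → 0x19007  P=1,RW=1,US=1,PS=0
  L2 @0x19[12] → 0x1B007  P=1,RW=1,US=1,PS=0
  ⇒ phys 0x1BF1B  [3 reads]
#1 VA=0x642000416 (r,kernel):
  L0 @0x13[25] → 0x1E007  P=1,RW=1,US=1,PS=0
  L1 @0x1E[16] → 0x20007  P=1,RW=1,US=1,PS=0
  L2 @0x20[0] → 0x21007  P=1,RW=1,US=1,PS=0
  ⇒ phys 0x21416  [3 reads]
#2 VA=0x24261D1B7 (r,kernel):
  L0 @0x13[9] → 0x23007  P=1,RW=1,US=1,PS=0
  L1 @0x23[19] → 0x25007  P=1,RW=1,US=1,PS=0
  L2 @0x25[29] → 0x28007  P=1,RW=1,US=1,PS=0
  ⇒ phys 0x281B7  [3 reads]
#3 VA=0x343A13571 (r,kernel):
  L0 @0x13[13] → 0x2A007  P=1,RW=1,US=1,PS=0
  L1 @0x2A[29] → 0x2C007  P=1,RW=1,US=1,PS=0
  L2 @0x2C[19] → 0x30007  P=1,RW=1,US=1,PS=0
  ⇒ phys 0x30571  [3 reads]
#4 VA=0x38181E1DA (r,kernel):
  L0 @0x13[14] → 0x32007  P=1,RW=1,US=1,PS=0
  L1 @0x32[12] → 0x34007  P=1,RW=1,US=1,PS=0
  L2 @0x34[30] → 0x35007  P=1,RW=1,US=1,PS=0
  ⇒ phys 0x351DA  [3 reads]

TLB: [["0x24261D", "0x28"], ["0x343A13", "0x30"], ["0x38181E", "0x35"]]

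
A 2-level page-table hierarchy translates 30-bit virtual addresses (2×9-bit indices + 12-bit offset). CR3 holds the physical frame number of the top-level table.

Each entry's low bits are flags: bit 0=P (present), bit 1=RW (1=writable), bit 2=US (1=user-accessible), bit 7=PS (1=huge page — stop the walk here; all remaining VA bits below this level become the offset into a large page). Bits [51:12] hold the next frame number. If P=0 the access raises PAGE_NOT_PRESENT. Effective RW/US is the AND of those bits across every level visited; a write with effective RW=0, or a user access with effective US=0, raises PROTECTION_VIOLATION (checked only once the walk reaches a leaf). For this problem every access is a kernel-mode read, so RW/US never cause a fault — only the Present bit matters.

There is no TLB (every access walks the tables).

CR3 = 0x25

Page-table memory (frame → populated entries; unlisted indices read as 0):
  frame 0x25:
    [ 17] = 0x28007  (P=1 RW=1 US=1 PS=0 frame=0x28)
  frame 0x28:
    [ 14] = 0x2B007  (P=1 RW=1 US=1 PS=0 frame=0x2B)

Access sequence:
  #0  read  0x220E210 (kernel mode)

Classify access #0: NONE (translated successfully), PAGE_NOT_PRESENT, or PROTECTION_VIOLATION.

Trace:
#0 VA=0x220E210 (r,kernel):
  [0] read 0x25 idx=17: raw=0x28007 flags P=1 W=1 U=1 S=0
  [1] read 0x28 idx=14: raw=0x2B007 flags P=1 W=1 U=1 S=0
  → PA=0x2B210  (2 entries read)

Access #0 fault: NONE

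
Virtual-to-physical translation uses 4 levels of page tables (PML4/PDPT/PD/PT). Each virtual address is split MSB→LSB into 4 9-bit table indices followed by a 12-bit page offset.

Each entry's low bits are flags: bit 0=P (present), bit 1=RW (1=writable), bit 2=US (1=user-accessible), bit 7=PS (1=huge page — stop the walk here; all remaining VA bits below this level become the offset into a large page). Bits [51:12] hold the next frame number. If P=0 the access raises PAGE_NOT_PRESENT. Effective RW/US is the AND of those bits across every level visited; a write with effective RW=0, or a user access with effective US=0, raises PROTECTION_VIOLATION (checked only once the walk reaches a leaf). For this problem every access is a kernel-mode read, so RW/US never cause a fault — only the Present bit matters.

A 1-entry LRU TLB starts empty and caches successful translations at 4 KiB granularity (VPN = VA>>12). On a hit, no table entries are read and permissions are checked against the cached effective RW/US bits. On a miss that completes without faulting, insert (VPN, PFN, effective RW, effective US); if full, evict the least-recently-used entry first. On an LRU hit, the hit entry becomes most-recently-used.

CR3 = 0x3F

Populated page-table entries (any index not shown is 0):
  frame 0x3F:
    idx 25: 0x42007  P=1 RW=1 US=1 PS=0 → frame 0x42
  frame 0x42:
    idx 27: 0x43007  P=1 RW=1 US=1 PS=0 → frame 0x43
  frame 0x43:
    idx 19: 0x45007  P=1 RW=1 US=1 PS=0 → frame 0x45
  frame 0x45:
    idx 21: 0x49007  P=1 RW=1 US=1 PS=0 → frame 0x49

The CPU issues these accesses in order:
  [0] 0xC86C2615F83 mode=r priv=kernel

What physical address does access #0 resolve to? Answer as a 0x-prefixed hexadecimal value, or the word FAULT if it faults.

Per-access translation:
#0 VA=0xC86C2615F83 (r,kernel):
  L0 @0x3F[25] → 0x42007  P=1,RW=1,US=1,PS=0
  L1 @0x42[27] → 0x43007  P=1,RW=1,US=1,PS=0
  L2 @0x43[19] → 0x45007  P=1,RW=1,US=1,PS=0
  L3 @0x45[21] → 0x49007  P=1,RW=1,US=1,PS=0
  ✓ 0x49F83  — 4 lookups

Access #0 PA: 0x49F83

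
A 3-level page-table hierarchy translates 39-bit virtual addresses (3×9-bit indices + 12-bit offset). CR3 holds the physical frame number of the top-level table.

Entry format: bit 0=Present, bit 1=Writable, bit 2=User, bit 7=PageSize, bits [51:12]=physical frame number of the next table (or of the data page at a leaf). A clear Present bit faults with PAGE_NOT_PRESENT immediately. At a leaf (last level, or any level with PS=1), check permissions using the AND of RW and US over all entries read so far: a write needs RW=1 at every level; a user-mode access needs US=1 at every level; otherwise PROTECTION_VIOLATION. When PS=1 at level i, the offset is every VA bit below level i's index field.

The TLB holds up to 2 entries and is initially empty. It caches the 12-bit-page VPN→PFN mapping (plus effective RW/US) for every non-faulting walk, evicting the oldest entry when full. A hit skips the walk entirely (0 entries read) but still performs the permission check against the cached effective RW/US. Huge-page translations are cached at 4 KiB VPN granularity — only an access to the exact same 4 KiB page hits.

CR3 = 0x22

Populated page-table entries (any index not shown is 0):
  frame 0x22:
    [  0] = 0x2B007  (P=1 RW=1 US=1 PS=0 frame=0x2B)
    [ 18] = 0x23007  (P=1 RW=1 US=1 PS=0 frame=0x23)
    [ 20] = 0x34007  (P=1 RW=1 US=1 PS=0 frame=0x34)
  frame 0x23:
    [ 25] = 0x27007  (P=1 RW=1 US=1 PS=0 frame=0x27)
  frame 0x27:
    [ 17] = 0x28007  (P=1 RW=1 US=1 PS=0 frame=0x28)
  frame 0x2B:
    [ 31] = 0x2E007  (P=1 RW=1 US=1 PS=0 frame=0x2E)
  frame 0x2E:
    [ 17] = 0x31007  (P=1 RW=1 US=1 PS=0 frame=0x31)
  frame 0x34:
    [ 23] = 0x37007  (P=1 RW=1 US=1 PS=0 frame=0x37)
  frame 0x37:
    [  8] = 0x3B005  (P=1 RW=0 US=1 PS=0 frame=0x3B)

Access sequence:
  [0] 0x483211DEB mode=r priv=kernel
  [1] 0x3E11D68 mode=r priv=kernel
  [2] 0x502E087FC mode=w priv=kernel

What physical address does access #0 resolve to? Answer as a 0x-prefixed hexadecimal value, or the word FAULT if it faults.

Trace:
#0 VA=0x483211DEB (r,kernel):
  L0 @0x22[18] → 0x23007  P=1,RW=1,US=1,PS=0
  L1 @0x23[25] → 0x27007  P=1,RW=1,US=1,PS=0
  L2 @0x27[17] → 0x28007  P=1,RW=1,US=1,PS=0
  → PA=0x28DEB  (3 entries read)
#1 VA=0x3E11D68 (r,kernel):
  L0 @0x22[0] → 0x2B007  P=1,RW=1,US=1,PS=0
  L1 @0x2B[31] → 0x2E007  P=1,RW=1,US=1,PS=0
  L2 @0x2E[17] → 0x31007  P=1,RW=1,US=1,PS=0
  → PA=0x31D68  (3 entries read)
#2 VA=0x502E087FC (w,kernel):
  L0 @0x22[20] → 0x34007  P=1,RW=1,US=1,PS=0
  L1 @0x34[23] → 0x37007  P=1,RW=1,US=1,PS=0
  L2 @0x37[8] → 0x3B005  P=1,RW=0,US=1,PS=0
  → PROTECTION_VIOLATION  (3 entries read)

Access #0 PA: 0x28DEB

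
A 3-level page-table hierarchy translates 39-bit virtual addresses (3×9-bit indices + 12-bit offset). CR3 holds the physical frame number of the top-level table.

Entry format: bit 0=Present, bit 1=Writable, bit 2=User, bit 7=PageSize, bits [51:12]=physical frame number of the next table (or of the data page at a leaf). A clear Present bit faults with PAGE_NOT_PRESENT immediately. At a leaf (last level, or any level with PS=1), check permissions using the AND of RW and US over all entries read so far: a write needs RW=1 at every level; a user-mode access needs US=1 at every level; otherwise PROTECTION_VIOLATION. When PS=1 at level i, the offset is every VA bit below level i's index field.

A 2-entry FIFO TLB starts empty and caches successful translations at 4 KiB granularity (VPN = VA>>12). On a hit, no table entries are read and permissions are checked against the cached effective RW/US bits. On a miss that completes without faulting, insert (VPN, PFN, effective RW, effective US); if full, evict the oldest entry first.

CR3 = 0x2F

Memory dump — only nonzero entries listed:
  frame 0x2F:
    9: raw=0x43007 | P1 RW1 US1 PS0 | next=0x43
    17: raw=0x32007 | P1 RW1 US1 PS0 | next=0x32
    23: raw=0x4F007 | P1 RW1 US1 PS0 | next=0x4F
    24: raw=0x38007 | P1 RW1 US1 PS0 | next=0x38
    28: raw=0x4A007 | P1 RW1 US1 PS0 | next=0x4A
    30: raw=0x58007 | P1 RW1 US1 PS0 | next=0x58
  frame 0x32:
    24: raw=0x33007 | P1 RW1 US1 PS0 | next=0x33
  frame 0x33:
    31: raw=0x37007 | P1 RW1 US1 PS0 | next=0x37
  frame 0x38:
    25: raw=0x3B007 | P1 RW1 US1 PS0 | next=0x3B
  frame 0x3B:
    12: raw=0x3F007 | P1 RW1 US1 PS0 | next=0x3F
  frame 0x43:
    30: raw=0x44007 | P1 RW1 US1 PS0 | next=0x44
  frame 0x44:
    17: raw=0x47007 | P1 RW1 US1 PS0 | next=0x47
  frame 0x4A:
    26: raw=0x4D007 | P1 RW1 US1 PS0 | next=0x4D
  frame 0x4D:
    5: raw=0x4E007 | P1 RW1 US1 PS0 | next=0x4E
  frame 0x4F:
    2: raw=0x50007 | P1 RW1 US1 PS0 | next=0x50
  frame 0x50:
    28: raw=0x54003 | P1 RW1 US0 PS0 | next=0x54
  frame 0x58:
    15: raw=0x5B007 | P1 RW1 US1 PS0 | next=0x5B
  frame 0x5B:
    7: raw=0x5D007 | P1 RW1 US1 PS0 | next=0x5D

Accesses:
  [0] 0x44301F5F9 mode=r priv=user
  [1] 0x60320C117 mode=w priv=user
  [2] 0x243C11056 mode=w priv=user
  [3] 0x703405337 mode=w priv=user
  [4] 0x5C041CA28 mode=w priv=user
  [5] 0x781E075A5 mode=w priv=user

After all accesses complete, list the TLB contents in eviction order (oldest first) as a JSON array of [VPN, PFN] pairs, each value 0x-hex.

Walk each access:
#0 VA=0x44301F5F9 (r,user):
  L0: frame=0x2F idx=17 entry=0x32007 [P=1 RW=1 US=1 PS=0]
  L1: frame=0x32 idx=24 entry=0x33007 [P=1 RW=1 US=1 PS=0]
  L2: frame=0x33 idx=31 entry=0x37007 [P=1 RW=1 US=1 PS=0]
  ✓ 0x375F9  — 3 lookups
#1 VA=0x60320C117 (w,user):
  L0: frame=0x2F idx=24 entry=0x38007 [P=1 RW=1 US=1 PS=0]
  L1: frame=0x38 idx=25 entry=0x3B007 [P=1 RW=1 US=1 PS=0]
  L2: frame=0x3B idx=12 entry=0x3F007 [P=1 RW=1 US=1 PS=0]
  ✓ 0x3F117  — 3 lookups
#2 VA=0x243C11056 (w,user):
  L0: frame=0x2F idx=9 entry=0x43007 [P=1 RW=1 US=1 PS=0]
  L1: frame=0x43 idx=30 entry=0x44007 [P=1 RW=1 US=1 PS=0]
  L2: frame=0x44 idx=17 entry=0x47007 [P=1 RW=1 US=1 PS=0]
  ✓ 0x47056  — 3 lookups
#3 VA=0x703405337 (w,user):
  L0: frame=0x2F idx=28 entry=0x4A007 [P=1 RW=1 US=1 PS=0]
  L1: frame=0x4A idx=26 entry=0x4D007 [P=1 RW=1 US=1 PS=0]
  L2: frame=0x4D idx=5 entry=0x4E007 [P=1 RW=1 US=1 PS=0]
  ✓ 0x4E337  — 3 lookups
#4 VA=0x5C041CA28 (w,user):
  L0: frame=0x2F idx=23 entry=0x4F007 [P=1 RW=1 US=1 PS=0]
  L1: frame=0x4F idx=2 entry=0x50007 [P=1 RW=1 US=1 PS=0]
  L2: frame=0x50 idx=28 entry=0x54003 [P=1 RW=1 US=0 PS=0]
  → PROTECTION_VIOLATION  (3 entries read)
#5 VA=0x781E075A5 (w,user):
  L0: frame=0x2F idx=30 entry=0x58007 [P=1 RW=1 US=1 PS=0]
  L1: frame=0x58 idx=15 entry=0x5B007 [P=1 RW=1 US=1 PS=0]
  L2: frame=0x5B idx=7 entry=0x5D007 [P=1 RW=1 US=1 PS=0]
  ✓ 0x5D5A5  — 3 lookups

TLB: [["0x703405", "0x4E"], ["0x781E07", "0x5D"]]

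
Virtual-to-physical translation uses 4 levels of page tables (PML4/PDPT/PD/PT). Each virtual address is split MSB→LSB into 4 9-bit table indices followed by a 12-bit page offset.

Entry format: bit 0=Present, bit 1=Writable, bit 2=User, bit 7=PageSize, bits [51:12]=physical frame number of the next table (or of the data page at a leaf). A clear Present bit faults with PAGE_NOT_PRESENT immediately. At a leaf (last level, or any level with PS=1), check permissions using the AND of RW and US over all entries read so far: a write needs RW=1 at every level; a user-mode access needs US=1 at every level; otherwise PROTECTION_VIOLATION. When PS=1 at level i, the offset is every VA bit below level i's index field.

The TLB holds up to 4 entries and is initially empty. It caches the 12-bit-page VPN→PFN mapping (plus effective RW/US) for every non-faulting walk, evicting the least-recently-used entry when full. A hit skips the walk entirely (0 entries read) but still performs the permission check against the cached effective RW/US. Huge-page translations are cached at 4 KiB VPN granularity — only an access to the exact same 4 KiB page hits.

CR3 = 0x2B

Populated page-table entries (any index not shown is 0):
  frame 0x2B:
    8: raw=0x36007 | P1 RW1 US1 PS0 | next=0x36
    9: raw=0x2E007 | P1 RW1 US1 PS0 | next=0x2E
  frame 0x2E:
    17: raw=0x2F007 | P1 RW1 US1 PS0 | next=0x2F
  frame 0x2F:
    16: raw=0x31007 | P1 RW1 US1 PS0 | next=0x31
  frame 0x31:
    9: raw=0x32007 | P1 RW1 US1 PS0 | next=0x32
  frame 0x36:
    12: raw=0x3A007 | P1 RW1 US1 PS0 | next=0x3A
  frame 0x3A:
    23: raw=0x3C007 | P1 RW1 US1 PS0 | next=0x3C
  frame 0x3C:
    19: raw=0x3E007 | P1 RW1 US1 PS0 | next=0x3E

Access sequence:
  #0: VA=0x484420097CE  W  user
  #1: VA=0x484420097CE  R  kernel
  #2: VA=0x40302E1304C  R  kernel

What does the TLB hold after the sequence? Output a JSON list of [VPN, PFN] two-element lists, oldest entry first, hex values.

Walk each access:
#0 VA=0x484420097CE (w,user):
  L0: frame=0x2B idx=9 entry=0x2E007 [P=1 RW=1 US=1 PS=0]
  L1: frame=0x2E idx=17 entry=0x2F007 [P=1 RW=1 US=1 PS=0]
  L2: frame=0x2F idx=16 entry=0x31007 [P=1 RW=1 US=1 PS=0]
  L3: frame=0x31 idx=9 entry=0x32007 [P=1 RW=1 US=1 PS=0]
  ✓ 0x327CE  — 4 lookups
#1 VA=0x484420097CE (r,kernel):
  TLB hit vpn=0x48442009 → PA=0x327CE
#2 VA=0x40302E1304C (r,kernel):
  L0: frame=0x2B idx=8 entry=0x36007 [P=1 RW=1 US=1 PS=0]
  L1: frame=0x36 idx=12 entry=0x3A007 [P=1 RW=1 US=1 PS=0]
  L2: frame=0x3A idx=23 entry=0x3C007 [P=1 RW=1 US=1 PS=0]
  L3: frame=0x3C idx=19 entry=0x3E007 [P=1 RW=1 US=1 PS=0]
  ✓ 0x3E04C  — 4 lookups

TLB: [["0x48442009", "0x32"], ["0x40302E13", "0x3E"]]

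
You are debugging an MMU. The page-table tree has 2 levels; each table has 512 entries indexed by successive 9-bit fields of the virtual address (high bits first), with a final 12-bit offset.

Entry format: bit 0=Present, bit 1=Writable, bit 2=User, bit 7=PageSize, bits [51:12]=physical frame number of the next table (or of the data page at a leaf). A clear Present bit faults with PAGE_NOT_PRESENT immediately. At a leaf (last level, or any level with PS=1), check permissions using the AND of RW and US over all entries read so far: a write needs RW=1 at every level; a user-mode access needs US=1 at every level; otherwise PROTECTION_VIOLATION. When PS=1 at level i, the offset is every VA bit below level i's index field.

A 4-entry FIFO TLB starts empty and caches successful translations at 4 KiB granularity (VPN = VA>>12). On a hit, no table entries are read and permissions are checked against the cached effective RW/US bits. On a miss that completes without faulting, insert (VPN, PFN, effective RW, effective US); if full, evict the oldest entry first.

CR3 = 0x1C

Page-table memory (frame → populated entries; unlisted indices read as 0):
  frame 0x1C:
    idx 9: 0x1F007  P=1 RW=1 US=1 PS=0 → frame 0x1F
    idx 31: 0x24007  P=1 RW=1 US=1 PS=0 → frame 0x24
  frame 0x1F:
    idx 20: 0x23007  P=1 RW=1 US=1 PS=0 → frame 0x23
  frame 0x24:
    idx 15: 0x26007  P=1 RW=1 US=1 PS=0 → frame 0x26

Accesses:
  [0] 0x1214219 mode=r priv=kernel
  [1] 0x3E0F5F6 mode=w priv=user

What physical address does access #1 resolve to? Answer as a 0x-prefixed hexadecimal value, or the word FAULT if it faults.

Per-access translation:
#0 VA=0x1214219 (r,kernel):
  lvl0: tbl 0x1C, slot 9 ⇒ 0x1F007 (P1/RW1/US1/PS0)
  lvl1: tbl 0x1F, slot 20 ⇒ 0x23007 (P1/RW1/US1/PS0)
  → PA=0x23219  (2 entries read)
#1 VA=0x3E0F5F6 (w,user):
  lvl0: tbl 0x1C, slot 31 ⇒ 0x24007 (P1/RW1/US1/PS0)
  lvl1: tbl 0x24, slot 15 ⇒ 0x26007 (P1/RW1/US1/PS0)
  → PA=0x265F6  (2 entries read)

Access #1 PA: 0x265F6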